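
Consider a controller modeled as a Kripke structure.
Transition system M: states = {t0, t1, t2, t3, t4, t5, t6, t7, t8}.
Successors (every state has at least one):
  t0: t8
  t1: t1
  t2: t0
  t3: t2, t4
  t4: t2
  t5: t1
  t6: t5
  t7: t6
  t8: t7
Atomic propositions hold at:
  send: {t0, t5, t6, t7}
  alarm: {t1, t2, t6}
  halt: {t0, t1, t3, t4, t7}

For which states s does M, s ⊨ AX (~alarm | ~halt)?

Sat(~alarm) = {t0, t3, t4, t5, t7, t8}
Sat(~halt) = {t2, t5, t6, t8}
Sat(~alarm | ~halt) = {t0, t2, t3, t4, t5, t6, t7, t8}
Sat(AX (~alarm | ~halt)) = {s : every successor in {t0, t2, t3, t4, t5, t6, t7, t8}} = {t0, t2, t3, t4, t6, t7, t8}

{t0, t2, t3, t4, t6, t7, t8}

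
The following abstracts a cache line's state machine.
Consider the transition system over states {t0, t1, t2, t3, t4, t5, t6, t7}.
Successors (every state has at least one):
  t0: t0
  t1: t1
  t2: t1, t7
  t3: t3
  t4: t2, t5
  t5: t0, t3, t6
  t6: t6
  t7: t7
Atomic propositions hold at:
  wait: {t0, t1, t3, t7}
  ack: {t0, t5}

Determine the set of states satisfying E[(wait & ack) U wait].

Sat(wait & ack) = {t0}
E[(wait & ack) U wait]: least fixpoint, start Z0 = Sat(wait) = {t0, t1, t3, t7}, add states in Sat(wait & ack) with some successor in Z. Already a fixed point.
Sat(E[(wait & ack) U wait]) = {t0, t1, t3, t7}

{t0, t1, t3, t7}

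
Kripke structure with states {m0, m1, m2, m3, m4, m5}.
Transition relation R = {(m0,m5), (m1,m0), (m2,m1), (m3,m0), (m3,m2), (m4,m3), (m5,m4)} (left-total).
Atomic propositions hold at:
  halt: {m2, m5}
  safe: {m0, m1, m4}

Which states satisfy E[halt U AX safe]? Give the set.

Sat(AX safe) = {s : every successor in {m0, m1, m4}} = {m1, m2, m5}
E[halt U AX safe]: least fixpoint, start Z0 = Sat(AX safe) = {m1, m2, m5}, add states in Sat(halt) with some successor in Z. Already a fixed point.
Sat(E[halt U AX safe]) = {m1, m2, m5}

{m1, m2, m5}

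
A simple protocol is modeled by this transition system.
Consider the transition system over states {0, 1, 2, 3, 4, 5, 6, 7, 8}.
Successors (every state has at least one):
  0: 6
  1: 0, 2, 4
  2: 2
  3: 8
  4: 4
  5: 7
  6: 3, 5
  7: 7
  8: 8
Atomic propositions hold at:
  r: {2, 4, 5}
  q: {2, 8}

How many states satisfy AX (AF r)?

2

AF r: least fixpoint, start Z0 = {2, 4, 5}, add states with every successor in Z. Already a fixed point.
Sat(AF r) = {2, 4, 5}
Sat(AX (AF r)) = {s : every successor in {2, 4, 5}} = {2, 4}
|Sat(AX (AF r))| = |{2, 4}| = 2.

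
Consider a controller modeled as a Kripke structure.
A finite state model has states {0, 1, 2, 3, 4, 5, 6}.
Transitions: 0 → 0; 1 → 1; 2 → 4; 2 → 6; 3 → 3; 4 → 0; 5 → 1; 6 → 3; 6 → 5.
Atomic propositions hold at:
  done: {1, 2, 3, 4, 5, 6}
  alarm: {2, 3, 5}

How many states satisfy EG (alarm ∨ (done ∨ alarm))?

5

Sat(done ∨ alarm) = {1, 2, 3, 4, 5, 6}
Sat(alarm ∨ (done ∨ alarm)) = {1, 2, 3, 4, 5, 6}
EG (alarm ∨ (done ∨ alarm)): greatest fixpoint, start Z0 = {1, 2, 3, 4, 5, 6}, keep only states in Sat with some successor in Z. Z1 = {1, 2, 3, 5, 6}; fixed.
Sat(EG (alarm ∨ (done ∨ alarm))) = {1, 2, 3, 5, 6}
|Sat(EG (alarm ∨ (done ∨ alarm)))| = |{1, 2, 3, 5, 6}| = 5.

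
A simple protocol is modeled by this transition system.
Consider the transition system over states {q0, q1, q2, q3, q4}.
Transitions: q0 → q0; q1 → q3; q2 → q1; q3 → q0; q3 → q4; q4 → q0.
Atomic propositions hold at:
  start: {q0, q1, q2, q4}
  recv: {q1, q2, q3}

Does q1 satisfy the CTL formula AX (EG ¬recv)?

No

Sat(¬recv) = {q0, q4}
EG ¬recv: greatest fixpoint, start Z0 = {q0, q4}, keep only states in Sat with some successor in Z. Already a fixed point.
Sat(EG ¬recv) = {q0, q4}
Sat(AX (EG ¬recv)) = {s : every successor in {q0, q4}} = {q0, q3, q4}
q1 ∉ Sat(AX (EG ¬recv)) = {q0, q3, q4}, so the formula does not hold at q1.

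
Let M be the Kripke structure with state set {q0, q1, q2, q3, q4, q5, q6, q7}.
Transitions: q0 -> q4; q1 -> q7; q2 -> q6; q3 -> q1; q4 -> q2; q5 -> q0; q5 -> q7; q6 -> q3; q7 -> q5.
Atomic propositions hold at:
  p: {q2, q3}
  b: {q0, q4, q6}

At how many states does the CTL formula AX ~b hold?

5

Sat(~b) = {q1, q2, q3, q5, q7}
Sat(AX ~b) = {s : every successor in {q1, q2, q3, q5, q7}} = {q1, q3, q4, q6, q7}
|Sat(AX ~b)| = |{q1, q3, q4, q6, q7}| = 5.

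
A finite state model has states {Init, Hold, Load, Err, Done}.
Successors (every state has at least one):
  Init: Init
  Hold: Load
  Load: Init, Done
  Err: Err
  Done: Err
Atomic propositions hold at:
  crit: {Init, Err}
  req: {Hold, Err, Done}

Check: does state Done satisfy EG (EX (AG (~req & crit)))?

Sat(~req) = {Init, Load}
Sat(~req & crit) = {Init}
AG (~req & crit): greatest fixpoint, start Z0 = {Init}, keep only states in Sat with every successor in Z. Already a fixed point.
Sat(AG (~req & crit)) = {Init}
Sat(EX (AG (~req & crit))) = {s : some successor in {Init}} = {Init, Load}
EG (EX (AG (~req & crit))): greatest fixpoint, start Z0 = {Init, Load}, keep only states in Sat with some successor in Z. Already a fixed point.
Sat(EG (EX (AG (~req & crit)))) = {Init, Load}
Done ∉ Sat(EG (EX (AG (~req & crit)))) = {Init, Load}, so the formula does not hold at Done.

No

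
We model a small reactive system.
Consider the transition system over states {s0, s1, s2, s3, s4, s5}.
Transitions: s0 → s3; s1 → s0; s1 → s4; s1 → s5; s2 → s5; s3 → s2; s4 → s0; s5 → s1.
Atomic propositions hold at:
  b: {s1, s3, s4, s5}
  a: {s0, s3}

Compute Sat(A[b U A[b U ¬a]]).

{s1, s2, s3, s4, s5}

Sat(¬a) = {s1, s2, s4, s5}
A[b U ¬a]: least fixpoint, start Z0 = Sat(¬a) = {s1, s2, s4, s5}, add states in Sat(b) with every successor in Z. Z1 = {s1, s2, s3, s4, s5}; fixed.
Sat(A[b U ¬a]) = {s1, s2, s3, s4, s5}
A[b U A[b U ¬a]]: least fixpoint, start Z0 = Sat(A[b U ¬a]) = {s1, s2, s3, s4, s5}, add states in Sat(b) with every successor in Z. Already a fixed point.
Sat(A[b U A[b U ¬a]]) = {s1, s2, s3, s4, s5}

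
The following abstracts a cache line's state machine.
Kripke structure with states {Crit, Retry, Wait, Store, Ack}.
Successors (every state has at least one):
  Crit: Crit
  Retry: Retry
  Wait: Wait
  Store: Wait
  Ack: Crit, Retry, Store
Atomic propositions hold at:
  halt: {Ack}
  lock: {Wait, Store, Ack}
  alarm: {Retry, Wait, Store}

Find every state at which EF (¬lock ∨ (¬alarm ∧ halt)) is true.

Sat(¬lock) = {Crit, Retry}
Sat(¬alarm) = {Crit, Ack}
Sat(¬alarm ∧ halt) = {Ack}
Sat(¬lock ∨ (¬alarm ∧ halt)) = {Crit, Retry, Ack}
EF (¬lock ∨ (¬alarm ∧ halt)): least fixpoint, start Z0 = {Crit, Retry, Ack}, add states with some successor in Z. Already a fixed point.
Sat(EF (¬lock ∨ (¬alarm ∧ halt))) = {Crit, Retry, Ack}

{Crit, Retry, Ack}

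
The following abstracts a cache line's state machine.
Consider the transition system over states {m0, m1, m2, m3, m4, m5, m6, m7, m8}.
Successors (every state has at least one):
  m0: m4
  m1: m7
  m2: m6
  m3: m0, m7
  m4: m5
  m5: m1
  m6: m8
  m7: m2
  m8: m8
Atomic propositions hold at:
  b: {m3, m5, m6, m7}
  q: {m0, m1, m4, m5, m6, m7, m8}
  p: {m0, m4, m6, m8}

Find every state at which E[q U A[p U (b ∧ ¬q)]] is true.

{m3}

Sat(¬q) = {m2, m3}
Sat(b ∧ ¬q) = {m3}
A[p U (b ∧ ¬q)]: least fixpoint, start Z0 = Sat((b ∧ ¬q)) = {m3}, add states in Sat(p) with every successor in Z. Already a fixed point.
Sat(A[p U (b ∧ ¬q)]) = {m3}
E[q U A[p U (b ∧ ¬q)]]: least fixpoint, start Z0 = Sat(A[p U (b ∧ ¬q)]) = {m3}, add states in Sat(q) with some successor in Z. Already a fixed point.
Sat(E[q U A[p U (b ∧ ¬q)]]) = {m3}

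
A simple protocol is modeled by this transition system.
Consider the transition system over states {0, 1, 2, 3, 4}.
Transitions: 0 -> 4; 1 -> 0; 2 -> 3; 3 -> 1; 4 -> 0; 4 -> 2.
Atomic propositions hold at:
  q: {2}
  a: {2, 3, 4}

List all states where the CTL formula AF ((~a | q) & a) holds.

Sat(~a) = {0, 1}
Sat(~a | q) = {0, 1, 2}
Sat((~a | q) & a) = {2}
AF ((~a | q) & a): least fixpoint, start Z0 = {2}, add states with every successor in Z. Already a fixed point.
Sat(AF ((~a | q) & a)) = {2}

{2}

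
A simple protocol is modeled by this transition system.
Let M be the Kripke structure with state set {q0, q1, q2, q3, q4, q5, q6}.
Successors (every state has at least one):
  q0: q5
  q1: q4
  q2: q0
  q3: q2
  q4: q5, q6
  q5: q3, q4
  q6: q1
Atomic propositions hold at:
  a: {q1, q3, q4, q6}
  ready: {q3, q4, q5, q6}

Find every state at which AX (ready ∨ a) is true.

{q0, q1, q4, q5, q6}

Sat(ready ∨ a) = {q1, q3, q4, q5, q6}
Sat(AX (ready ∨ a)) = {s : every successor in {q1, q3, q4, q5, q6}} = {q0, q1, q4, q5, q6}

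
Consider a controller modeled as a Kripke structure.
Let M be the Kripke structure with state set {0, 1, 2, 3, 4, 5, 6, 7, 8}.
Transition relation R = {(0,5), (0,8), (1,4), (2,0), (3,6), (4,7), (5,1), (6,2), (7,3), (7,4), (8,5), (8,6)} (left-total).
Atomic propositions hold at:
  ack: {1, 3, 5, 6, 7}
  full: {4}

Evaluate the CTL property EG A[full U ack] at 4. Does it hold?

A[full U ack]: least fixpoint, start Z0 = Sat(ack) = {1, 3, 5, 6, 7}, add states in Sat(full) with every successor in Z. Z1 = {1, 3, 4, 5, 6, 7}; fixed.
Sat(A[full U ack]) = {1, 3, 4, 5, 6, 7}
EG A[full U ack]: greatest fixpoint, start Z0 = {1, 3, 4, 5, 6, 7}, keep only states in Sat with some successor in Z. Z1 = {1, 3, 4, 5, 7}; Z2 = {1, 4, 5, 7}; fixed.
Sat(EG A[full U ack]) = {1, 4, 5, 7}
4 ∈ Sat(EG A[full U ack]) = {1, 4, 5, 7}, so the formula holds at 4.

Yes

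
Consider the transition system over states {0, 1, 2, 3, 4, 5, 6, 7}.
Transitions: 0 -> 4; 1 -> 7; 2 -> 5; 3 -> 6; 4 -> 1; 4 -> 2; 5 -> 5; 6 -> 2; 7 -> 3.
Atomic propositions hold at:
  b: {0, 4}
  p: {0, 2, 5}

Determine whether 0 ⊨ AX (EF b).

Yes

EF b: least fixpoint, start Z0 = {0, 4}, add states with some successor in Z. Already a fixed point.
Sat(EF b) = {0, 4}
Sat(AX (EF b)) = {s : every successor in {0, 4}} = {0}
0 ∈ Sat(AX (EF b)) = {0}, so the formula holds at 0.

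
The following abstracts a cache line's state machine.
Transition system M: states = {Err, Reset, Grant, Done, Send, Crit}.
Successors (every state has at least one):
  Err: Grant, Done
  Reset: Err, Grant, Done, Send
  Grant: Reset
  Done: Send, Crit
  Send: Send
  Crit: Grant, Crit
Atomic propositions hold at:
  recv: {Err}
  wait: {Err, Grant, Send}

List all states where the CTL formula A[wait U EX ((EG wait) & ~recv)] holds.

EG wait: greatest fixpoint, start Z0 = {Err, Grant, Send}, keep only states in Sat with some successor in Z. Z1 = {Err, Send}; Z2 = {Send}; fixed.
Sat(EG wait) = {Send}
Sat(~recv) = {Reset, Grant, Done, Send, Crit}
Sat((EG wait) & ~recv) = {Send}
Sat(EX ((EG wait) & ~recv)) = {s : some successor in {Send}} = {Reset, Done, Send}
A[wait U EX ((EG wait) & ~recv)]: least fixpoint, start Z0 = Sat(EX ((EG wait) & ~recv)) = {Reset, Done, Send}, add states in Sat(wait) with every successor in Z. Z1 = {Reset, Grant, Done, Send}; Z2 = {Err, Reset, Grant, Done, Send}; fixed.
Sat(A[wait U EX ((EG wait) & ~recv)]) = {Err, Reset, Grant, Done, Send}

{Err, Reset, Grant, Done, Send}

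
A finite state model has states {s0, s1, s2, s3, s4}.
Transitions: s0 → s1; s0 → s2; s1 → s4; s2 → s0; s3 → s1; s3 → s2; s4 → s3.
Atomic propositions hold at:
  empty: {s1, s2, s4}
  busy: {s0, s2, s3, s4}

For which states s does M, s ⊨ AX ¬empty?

Sat(¬empty) = {s0, s3}
Sat(AX ¬empty) = {s : every successor in {s0, s3}} = {s2, s4}

{s2, s4}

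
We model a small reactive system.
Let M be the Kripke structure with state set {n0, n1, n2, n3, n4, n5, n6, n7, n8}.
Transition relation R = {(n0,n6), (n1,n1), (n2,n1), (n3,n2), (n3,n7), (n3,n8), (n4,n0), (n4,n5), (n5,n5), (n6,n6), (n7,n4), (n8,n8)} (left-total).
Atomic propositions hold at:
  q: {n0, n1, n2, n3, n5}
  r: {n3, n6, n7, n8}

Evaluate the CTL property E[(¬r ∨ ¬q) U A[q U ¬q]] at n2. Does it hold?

Sat(¬r) = {n0, n1, n2, n4, n5}
Sat(¬q) = {n4, n6, n7, n8}
Sat(¬r ∨ ¬q) = {n0, n1, n2, n4, n5, n6, n7, n8}
A[q U ¬q]: least fixpoint, start Z0 = Sat(¬q) = {n4, n6, n7, n8}, add states in Sat(q) with every successor in Z. Z1 = {n0, n4, n6, n7, n8}; fixed.
Sat(A[q U ¬q]) = {n0, n4, n6, n7, n8}
E[(¬r ∨ ¬q) U A[q U ¬q]]: least fixpoint, start Z0 = Sat(A[q U ¬q]) = {n0, n4, n6, n7, n8}, add states in Sat(¬r ∨ ¬q) with some successor in Z. Already a fixed point.
Sat(E[(¬r ∨ ¬q) U A[q U ¬q]]) = {n0, n4, n6, n7, n8}
n2 ∉ Sat(E[(¬r ∨ ¬q) U A[q U ¬q]]) = {n0, n4, n6, n7, n8}, so the formula does not hold at n2.

No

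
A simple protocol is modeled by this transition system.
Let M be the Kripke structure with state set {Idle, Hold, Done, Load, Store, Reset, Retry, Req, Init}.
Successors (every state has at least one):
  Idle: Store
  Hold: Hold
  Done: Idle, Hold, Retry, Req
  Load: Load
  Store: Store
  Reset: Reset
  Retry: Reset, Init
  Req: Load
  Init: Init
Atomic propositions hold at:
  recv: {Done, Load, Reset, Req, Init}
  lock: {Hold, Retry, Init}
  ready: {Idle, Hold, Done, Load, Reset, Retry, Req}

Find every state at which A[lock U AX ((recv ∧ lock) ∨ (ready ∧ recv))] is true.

{Load, Reset, Retry, Req, Init}

Sat(recv ∧ lock) = {Init}
Sat(ready ∧ recv) = {Done, Load, Reset, Req}
Sat((recv ∧ lock) ∨ (ready ∧ recv)) = {Done, Load, Reset, Req, Init}
Sat(AX ((recv ∧ lock) ∨ (ready ∧ recv))) = {s : every successor in {Done, Load, Reset, Req, Init}} = {Load, Reset, Retry, Req, Init}
A[lock U AX ((recv ∧ lock) ∨ (ready ∧ recv))]: least fixpoint, start Z0 = Sat(AX ((recv ∧ lock) ∨ (ready ∧ recv))) = {Load, Reset, Retry, Req, Init}, add states in Sat(lock) with every successor in Z. Already a fixed point.
Sat(A[lock U AX ((recv ∧ lock) ∨ (ready ∧ recv))]) = {Load, Reset, Retry, Req, Init}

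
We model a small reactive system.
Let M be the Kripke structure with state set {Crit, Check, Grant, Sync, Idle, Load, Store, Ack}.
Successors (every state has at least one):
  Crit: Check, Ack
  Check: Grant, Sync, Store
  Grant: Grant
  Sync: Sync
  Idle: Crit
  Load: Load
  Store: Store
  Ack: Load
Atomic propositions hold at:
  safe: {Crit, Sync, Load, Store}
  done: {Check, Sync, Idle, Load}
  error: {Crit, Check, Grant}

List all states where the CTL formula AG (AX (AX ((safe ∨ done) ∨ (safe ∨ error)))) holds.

Sat(safe ∨ done) = {Crit, Check, Sync, Idle, Load, Store}
Sat(safe ∨ error) = {Crit, Check, Grant, Sync, Load, Store}
Sat((safe ∨ done) ∨ (safe ∨ error)) = {Crit, Check, Grant, Sync, Idle, Load, Store}
Sat(AX ((safe ∨ done) ∨ (safe ∨ error))) = {s : every successor in {Crit, Check, Grant, Sync, Idle, Load, Store}} = {Check, Grant, Sync, Idle, Load, Store, Ack}
Sat(AX (AX ((safe ∨ done) ∨ (safe ∨ error)))) = {s : every successor in {Check, Grant, Sync, Idle, Load, Store, Ack}} = {Crit, Check, Grant, Sync, Load, Store, Ack}
AG (AX (AX ((safe ∨ done) ∨ (safe ∨ error)))): greatest fixpoint, start Z0 = {Crit, Check, Grant, Sync, Load, Store, Ack}, keep only states in Sat with every successor in Z. Already a fixed point.
Sat(AG (AX (AX ((safe ∨ done) ∨ (safe ∨ error))))) = {Crit, Check, Grant, Sync, Load, Store, Ack}

{Crit, Check, Grant, Sync, Load, Store, Ack}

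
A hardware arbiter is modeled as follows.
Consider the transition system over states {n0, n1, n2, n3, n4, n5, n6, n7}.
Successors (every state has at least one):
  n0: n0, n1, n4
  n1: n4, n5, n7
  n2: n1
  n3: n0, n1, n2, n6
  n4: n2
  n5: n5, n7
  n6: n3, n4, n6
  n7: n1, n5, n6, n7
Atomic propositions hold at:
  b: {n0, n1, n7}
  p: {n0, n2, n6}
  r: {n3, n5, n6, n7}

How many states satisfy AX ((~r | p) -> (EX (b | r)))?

5

Sat(~r) = {n0, n1, n2, n4}
Sat(~r | p) = {n0, n1, n2, n4, n6}
Sat(b | r) = {n0, n1, n3, n5, n6, n7}
Sat(EX (b | r)) = {s : some successor in {n0, n1, n3, n5, n6, n7}} = {n0, n1, n2, n3, n5, n6, n7}
Sat((~r | p) -> (EX (b | r))) = {n0, n1, n2, n3, n5, n6, n7}
Sat(AX ((~r | p) -> (EX (b | r)))) = {s : every successor in {n0, n1, n2, n3, n5, n6, n7}} = {n2, n3, n4, n5, n7}
|Sat(AX ((~r | p) -> (EX (b | r))))| = |{n2, n3, n4, n5, n7}| = 5.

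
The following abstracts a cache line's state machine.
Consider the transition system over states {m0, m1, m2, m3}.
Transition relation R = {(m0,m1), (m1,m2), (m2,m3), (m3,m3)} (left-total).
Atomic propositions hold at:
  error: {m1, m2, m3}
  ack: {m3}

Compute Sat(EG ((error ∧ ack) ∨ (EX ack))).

Sat(error ∧ ack) = {m3}
Sat(EX ack) = {s : some successor in {m3}} = {m2, m3}
Sat((error ∧ ack) ∨ (EX ack)) = {m2, m3}
EG ((error ∧ ack) ∨ (EX ack)): greatest fixpoint, start Z0 = {m2, m3}, keep only states in Sat with some successor in Z. Already a fixed point.
Sat(EG ((error ∧ ack) ∨ (EX ack))) = {m2, m3}

{m2, m3}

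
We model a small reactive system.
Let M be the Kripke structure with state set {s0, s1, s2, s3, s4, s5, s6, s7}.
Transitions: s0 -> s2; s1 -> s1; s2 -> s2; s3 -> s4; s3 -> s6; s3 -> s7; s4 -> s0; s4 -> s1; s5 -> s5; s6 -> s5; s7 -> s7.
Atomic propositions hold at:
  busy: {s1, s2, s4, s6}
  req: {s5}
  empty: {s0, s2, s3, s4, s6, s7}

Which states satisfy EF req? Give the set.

{s3, s5, s6}

EF req: least fixpoint, start Z0 = {s5}, add states with some successor in Z. Z1 = {s5, s6}; Z2 = {s3, s5, s6}; fixed.
Sat(EF req) = {s3, s5, s6}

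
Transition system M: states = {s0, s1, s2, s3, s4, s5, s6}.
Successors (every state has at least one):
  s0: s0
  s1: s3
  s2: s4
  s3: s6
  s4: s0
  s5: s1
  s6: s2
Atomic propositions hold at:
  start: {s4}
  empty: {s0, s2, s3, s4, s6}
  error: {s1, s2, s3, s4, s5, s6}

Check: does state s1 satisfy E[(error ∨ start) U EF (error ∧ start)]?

Yes

Sat(error ∨ start) = {s1, s2, s3, s4, s5, s6}
Sat(error ∧ start) = {s4}
EF (error ∧ start): least fixpoint, start Z0 = {s4}, add states with some successor in Z. Z1 = {s2, s4}; Z2 = {s2, s4, s6}; Z3 = {s2, s3, s4, s6}; Z4 = {s1, s2, s3, s4, s6}; Z5 = {s1, s2, s3, s4, s5, s6}; fixed.
Sat(EF (error ∧ start)) = {s1, s2, s3, s4, s5, s6}
E[(error ∨ start) U EF (error ∧ start)]: least fixpoint, start Z0 = Sat(EF (error ∧ start)) = {s1, s2, s3, s4, s5, s6}, add states in Sat(error ∨ start) with some successor in Z. Already a fixed point.
Sat(E[(error ∨ start) U EF (error ∧ start)]) = {s1, s2, s3, s4, s5, s6}
s1 ∈ Sat(E[(error ∨ start) U EF (error ∧ start)]) = {s1, s2, s3, s4, s5, s6}, so the formula holds at s1.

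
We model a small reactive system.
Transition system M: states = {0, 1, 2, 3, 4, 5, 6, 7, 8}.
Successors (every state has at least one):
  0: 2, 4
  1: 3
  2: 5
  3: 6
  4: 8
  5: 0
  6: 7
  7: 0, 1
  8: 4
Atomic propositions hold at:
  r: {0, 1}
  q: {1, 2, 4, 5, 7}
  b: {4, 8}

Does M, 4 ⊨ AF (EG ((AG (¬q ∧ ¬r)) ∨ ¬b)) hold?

No

Sat(¬q) = {0, 3, 6, 8}
Sat(¬r) = {2, 3, 4, 5, 6, 7, 8}
Sat(¬q ∧ ¬r) = {3, 6, 8}
AG (¬q ∧ ¬r): greatest fixpoint, start Z0 = {3, 6, 8}, keep only states in Sat with every successor in Z. Z1 = {3}; Z2 = ∅; fixed.
Sat(AG (¬q ∧ ¬r)) = ∅
Sat(¬b) = {0, 1, 2, 3, 5, 6, 7}
Sat((AG (¬q ∧ ¬r)) ∨ ¬b) = {0, 1, 2, 3, 5, 6, 7}
EG ((AG (¬q ∧ ¬r)) ∨ ¬b): greatest fixpoint, start Z0 = {0, 1, 2, 3, 5, 6, 7}, keep only states in Sat with some successor in Z. Already a fixed point.
Sat(EG ((AG (¬q ∧ ¬r)) ∨ ¬b)) = {0, 1, 2, 3, 5, 6, 7}
AF (EG ((AG (¬q ∧ ¬r)) ∨ ¬b)): least fixpoint, start Z0 = {0, 1, 2, 3, 5, 6, 7}, add states with every successor in Z. Already a fixed point.
Sat(AF (EG ((AG (¬q ∧ ¬r)) ∨ ¬b))) = {0, 1, 2, 3, 5, 6, 7}
4 ∉ Sat(AF (EG ((AG (¬q ∧ ¬r)) ∨ ¬b))) = {0, 1, 2, 3, 5, 6, 7}, so the formula does not hold at 4.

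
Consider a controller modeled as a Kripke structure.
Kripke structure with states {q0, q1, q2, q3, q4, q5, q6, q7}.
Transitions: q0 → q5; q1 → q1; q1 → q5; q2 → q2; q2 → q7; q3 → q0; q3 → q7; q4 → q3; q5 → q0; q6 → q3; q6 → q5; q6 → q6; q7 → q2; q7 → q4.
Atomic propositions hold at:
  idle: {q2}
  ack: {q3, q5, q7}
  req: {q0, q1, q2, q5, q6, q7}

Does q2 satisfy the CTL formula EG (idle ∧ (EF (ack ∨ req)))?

Yes

Sat(ack ∨ req) = {q0, q1, q2, q3, q5, q6, q7}
EF (ack ∨ req): least fixpoint, start Z0 = {q0, q1, q2, q3, q5, q6, q7}, add states with some successor in Z. Z1 = {q0, q1, q2, q3, q4, q5, q6, q7}; fixed.
Sat(EF (ack ∨ req)) = {q0, q1, q2, q3, q4, q5, q6, q7}
Sat(idle ∧ (EF (ack ∨ req))) = {q2}
EG (idle ∧ (EF (ack ∨ req))): greatest fixpoint, start Z0 = {q2}, keep only states in Sat with some successor in Z. Already a fixed point.
Sat(EG (idle ∧ (EF (ack ∨ req)))) = {q2}
q2 ∈ Sat(EG (idle ∧ (EF (ack ∨ req)))) = {q2}, so the formula holds at q2.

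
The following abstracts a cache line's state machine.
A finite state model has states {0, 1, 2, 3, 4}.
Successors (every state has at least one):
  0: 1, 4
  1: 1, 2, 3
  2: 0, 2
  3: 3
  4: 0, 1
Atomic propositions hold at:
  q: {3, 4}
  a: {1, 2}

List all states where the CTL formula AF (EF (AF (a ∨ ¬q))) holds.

{0, 1, 2, 4}

Sat(¬q) = {0, 1, 2}
Sat(a ∨ ¬q) = {0, 1, 2}
AF (a ∨ ¬q): least fixpoint, start Z0 = {0, 1, 2}, add states with every successor in Z. Z1 = {0, 1, 2, 4}; fixed.
Sat(AF (a ∨ ¬q)) = {0, 1, 2, 4}
EF (AF (a ∨ ¬q)): least fixpoint, start Z0 = {0, 1, 2, 4}, add states with some successor in Z. Already a fixed point.
Sat(EF (AF (a ∨ ¬q))) = {0, 1, 2, 4}
AF (EF (AF (a ∨ ¬q))): least fixpoint, start Z0 = {0, 1, 2, 4}, add states with every successor in Z. Already a fixed point.
Sat(AF (EF (AF (a ∨ ¬q)))) = {0, 1, 2, 4}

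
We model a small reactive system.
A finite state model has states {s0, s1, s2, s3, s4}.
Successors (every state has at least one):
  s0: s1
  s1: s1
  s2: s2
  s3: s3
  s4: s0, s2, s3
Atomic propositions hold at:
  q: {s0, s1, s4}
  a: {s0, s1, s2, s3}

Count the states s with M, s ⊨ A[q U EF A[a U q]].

A[a U q]: least fixpoint, start Z0 = Sat(q) = {s0, s1, s4}, add states in Sat(a) with every successor in Z. Already a fixed point.
Sat(A[a U q]) = {s0, s1, s4}
EF A[a U q]: least fixpoint, start Z0 = {s0, s1, s4}, add states with some successor in Z. Already a fixed point.
Sat(EF A[a U q]) = {s0, s1, s4}
A[q U EF A[a U q]]: least fixpoint, start Z0 = Sat(EF A[a U q]) = {s0, s1, s4}, add states in Sat(q) with every successor in Z. Already a fixed point.
Sat(A[q U EF A[a U q]]) = {s0, s1, s4}
|Sat(A[q U EF A[a U q]])| = |{s0, s1, s4}| = 3.

3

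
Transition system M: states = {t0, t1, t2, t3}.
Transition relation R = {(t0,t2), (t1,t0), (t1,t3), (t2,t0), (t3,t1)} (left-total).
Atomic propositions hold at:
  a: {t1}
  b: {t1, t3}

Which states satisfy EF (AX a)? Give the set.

Sat(AX a) = {s : every successor in {t1}} = {t3}
EF (AX a): least fixpoint, start Z0 = {t3}, add states with some successor in Z. Z1 = {t1, t3}; fixed.
Sat(EF (AX a)) = {t1, t3}

{t1, t3}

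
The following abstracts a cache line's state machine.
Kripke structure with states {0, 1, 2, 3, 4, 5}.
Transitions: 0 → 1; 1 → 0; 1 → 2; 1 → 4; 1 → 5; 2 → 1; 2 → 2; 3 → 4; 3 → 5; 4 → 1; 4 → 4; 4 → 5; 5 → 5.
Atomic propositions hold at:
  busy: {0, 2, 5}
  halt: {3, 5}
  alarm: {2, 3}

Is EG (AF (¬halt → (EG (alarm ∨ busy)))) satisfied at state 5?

Yes

Sat(¬halt) = {0, 1, 2, 4}
Sat(alarm ∨ busy) = {0, 2, 3, 5}
EG (alarm ∨ busy): greatest fixpoint, start Z0 = {0, 2, 3, 5}, keep only states in Sat with some successor in Z. Z1 = {2, 3, 5}; fixed.
Sat(EG (alarm ∨ busy)) = {2, 3, 5}
Sat(¬halt → (EG (alarm ∨ busy))) = {2, 3, 5}
AF (¬halt → (EG (alarm ∨ busy))): least fixpoint, start Z0 = {2, 3, 5}, add states with every successor in Z. Already a fixed point.
Sat(AF (¬halt → (EG (alarm ∨ busy)))) = {2, 3, 5}
EG (AF (¬halt → (EG (alarm ∨ busy)))): greatest fixpoint, start Z0 = {2, 3, 5}, keep only states in Sat with some successor in Z. Already a fixed point.
Sat(EG (AF (¬halt → (EG (alarm ∨ busy))))) = {2, 3, 5}
5 ∈ Sat(EG (AF (¬halt → (EG (alarm ∨ busy))))) = {2, 3, 5}, so the formula holds at 5.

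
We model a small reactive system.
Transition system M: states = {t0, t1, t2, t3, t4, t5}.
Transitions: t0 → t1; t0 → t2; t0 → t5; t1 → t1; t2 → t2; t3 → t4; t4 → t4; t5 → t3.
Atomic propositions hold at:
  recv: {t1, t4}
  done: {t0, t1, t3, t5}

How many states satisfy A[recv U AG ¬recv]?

Sat(¬recv) = {t0, t2, t3, t5}
AG ¬recv: greatest fixpoint, start Z0 = {t0, t2, t3, t5}, keep only states in Sat with every successor in Z. Z1 = {t2, t5}; Z2 = {t2}; fixed.
Sat(AG ¬recv) = {t2}
A[recv U AG ¬recv]: least fixpoint, start Z0 = Sat(AG ¬recv) = {t2}, add states in Sat(recv) with every successor in Z. Already a fixed point.
Sat(A[recv U AG ¬recv]) = {t2}
|Sat(A[recv U AG ¬recv])| = |{t2}| = 1.

1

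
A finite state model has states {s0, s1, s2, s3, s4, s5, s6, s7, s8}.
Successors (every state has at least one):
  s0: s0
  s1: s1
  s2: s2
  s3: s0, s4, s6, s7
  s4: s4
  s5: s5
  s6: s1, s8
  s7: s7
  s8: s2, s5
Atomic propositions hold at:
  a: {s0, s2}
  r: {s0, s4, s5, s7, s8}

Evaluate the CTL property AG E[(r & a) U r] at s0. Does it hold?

Yes

Sat(r & a) = {s0}
E[(r & a) U r]: least fixpoint, start Z0 = Sat(r) = {s0, s4, s5, s7, s8}, add states in Sat(r & a) with some successor in Z. Already a fixed point.
Sat(E[(r & a) U r]) = {s0, s4, s5, s7, s8}
AG E[(r & a) U r]: greatest fixpoint, start Z0 = {s0, s4, s5, s7, s8}, keep only states in Sat with every successor in Z. Z1 = {s0, s4, s5, s7}; fixed.
Sat(AG E[(r & a) U r]) = {s0, s4, s5, s7}
s0 ∈ Sat(AG E[(r & a) U r]) = {s0, s4, s5, s7}, so the formula holds at s0.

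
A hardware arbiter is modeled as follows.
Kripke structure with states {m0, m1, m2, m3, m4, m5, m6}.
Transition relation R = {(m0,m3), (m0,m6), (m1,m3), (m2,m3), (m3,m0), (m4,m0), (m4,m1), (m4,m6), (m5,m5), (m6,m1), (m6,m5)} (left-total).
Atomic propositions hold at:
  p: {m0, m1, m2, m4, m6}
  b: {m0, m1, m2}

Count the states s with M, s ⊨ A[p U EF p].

6

EF p: least fixpoint, start Z0 = {m0, m1, m2, m4, m6}, add states with some successor in Z. Z1 = {m0, m1, m2, m3, m4, m6}; fixed.
Sat(EF p) = {m0, m1, m2, m3, m4, m6}
A[p U EF p]: least fixpoint, start Z0 = Sat(EF p) = {m0, m1, m2, m3, m4, m6}, add states in Sat(p) with every successor in Z. Already a fixed point.
Sat(A[p U EF p]) = {m0, m1, m2, m3, m4, m6}
|Sat(A[p U EF p])| = |{m0, m1, m2, m3, m4, m6}| = 6.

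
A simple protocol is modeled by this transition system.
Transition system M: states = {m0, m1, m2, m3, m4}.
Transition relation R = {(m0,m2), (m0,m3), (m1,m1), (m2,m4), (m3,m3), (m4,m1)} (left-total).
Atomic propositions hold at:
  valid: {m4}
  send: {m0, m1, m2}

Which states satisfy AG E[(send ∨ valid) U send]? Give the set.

{m1, m2, m4}

Sat(send ∨ valid) = {m0, m1, m2, m4}
E[(send ∨ valid) U send]: least fixpoint, start Z0 = Sat(send) = {m0, m1, m2}, add states in Sat(send ∨ valid) with some successor in Z. Z1 = {m0, m1, m2, m4}; fixed.
Sat(E[(send ∨ valid) U send]) = {m0, m1, m2, m4}
AG E[(send ∨ valid) U send]: greatest fixpoint, start Z0 = {m0, m1, m2, m4}, keep only states in Sat with every successor in Z. Z1 = {m1, m2, m4}; fixed.
Sat(AG E[(send ∨ valid) U send]) = {m1, m2, m4}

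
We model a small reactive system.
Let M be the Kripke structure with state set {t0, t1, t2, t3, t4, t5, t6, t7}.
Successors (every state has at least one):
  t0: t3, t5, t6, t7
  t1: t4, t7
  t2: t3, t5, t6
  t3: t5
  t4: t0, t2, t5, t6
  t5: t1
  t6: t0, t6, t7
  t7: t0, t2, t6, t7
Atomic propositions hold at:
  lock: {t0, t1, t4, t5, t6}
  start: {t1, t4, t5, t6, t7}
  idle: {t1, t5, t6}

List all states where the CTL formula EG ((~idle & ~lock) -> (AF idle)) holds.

Sat(~idle) = {t0, t2, t3, t4, t7}
Sat(~lock) = {t2, t3, t7}
Sat(~idle & ~lock) = {t2, t3, t7}
AF idle: least fixpoint, start Z0 = {t1, t5, t6}, add states with every successor in Z. Z1 = {t1, t3, t5, t6}; Z2 = {t1, t2, t3, t5, t6}; fixed.
Sat(AF idle) = {t1, t2, t3, t5, t6}
Sat((~idle & ~lock) -> (AF idle)) = {t0, t1, t2, t3, t4, t5, t6}
EG ((~idle & ~lock) -> (AF idle)): greatest fixpoint, start Z0 = {t0, t1, t2, t3, t4, t5, t6}, keep only states in Sat with some successor in Z. Already a fixed point.
Sat(EG ((~idle & ~lock) -> (AF idle))) = {t0, t1, t2, t3, t4, t5, t6}

{t0, t1, t2, t3, t4, t5, t6}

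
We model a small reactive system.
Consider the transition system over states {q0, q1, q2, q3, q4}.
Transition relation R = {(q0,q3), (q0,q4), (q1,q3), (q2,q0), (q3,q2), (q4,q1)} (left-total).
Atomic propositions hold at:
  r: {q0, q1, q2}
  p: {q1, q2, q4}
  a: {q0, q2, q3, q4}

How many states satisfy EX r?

3

Sat(EX r) = {s : some successor in {q0, q1, q2}} = {q2, q3, q4}
|Sat(EX r)| = |{q2, q3, q4}| = 3.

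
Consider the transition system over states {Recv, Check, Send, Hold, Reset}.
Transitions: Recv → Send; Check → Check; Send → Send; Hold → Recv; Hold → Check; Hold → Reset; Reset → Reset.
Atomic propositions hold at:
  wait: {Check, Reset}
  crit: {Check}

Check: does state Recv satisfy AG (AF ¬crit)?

Sat(¬crit) = {Recv, Send, Hold, Reset}
AF ¬crit: least fixpoint, start Z0 = {Recv, Send, Hold, Reset}, add states with every successor in Z. Already a fixed point.
Sat(AF ¬crit) = {Recv, Send, Hold, Reset}
AG (AF ¬crit): greatest fixpoint, start Z0 = {Recv, Send, Hold, Reset}, keep only states in Sat with every successor in Z. Z1 = {Recv, Send, Reset}; fixed.
Sat(AG (AF ¬crit)) = {Recv, Send, Reset}
Recv ∈ Sat(AG (AF ¬crit)) = {Recv, Send, Reset}, so the formula holds at Recv.

Yes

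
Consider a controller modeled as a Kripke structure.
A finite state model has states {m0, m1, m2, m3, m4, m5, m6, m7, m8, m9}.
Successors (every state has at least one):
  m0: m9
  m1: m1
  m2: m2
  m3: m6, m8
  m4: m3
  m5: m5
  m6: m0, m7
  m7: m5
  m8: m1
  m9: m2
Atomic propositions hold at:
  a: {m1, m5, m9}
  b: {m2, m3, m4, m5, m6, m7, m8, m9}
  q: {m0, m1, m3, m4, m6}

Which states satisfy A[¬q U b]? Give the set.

Sat(¬q) = {m2, m5, m7, m8, m9}
A[¬q U b]: least fixpoint, start Z0 = Sat(b) = {m2, m3, m4, m5, m6, m7, m8, m9}, add states in Sat(¬q) with every successor in Z. Already a fixed point.
Sat(A[¬q U b]) = {m2, m3, m4, m5, m6, m7, m8, m9}

{m2, m3, m4, m5, m6, m7, m8, m9}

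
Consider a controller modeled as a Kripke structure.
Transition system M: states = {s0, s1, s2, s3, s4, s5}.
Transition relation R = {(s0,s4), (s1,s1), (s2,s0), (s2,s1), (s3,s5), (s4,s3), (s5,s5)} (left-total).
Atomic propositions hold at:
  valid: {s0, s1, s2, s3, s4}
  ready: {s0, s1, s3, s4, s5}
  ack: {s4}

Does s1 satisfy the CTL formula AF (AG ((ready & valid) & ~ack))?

Yes

Sat(ready & valid) = {s0, s1, s3, s4}
Sat(~ack) = {s0, s1, s2, s3, s5}
Sat((ready & valid) & ~ack) = {s0, s1, s3}
AG ((ready & valid) & ~ack): greatest fixpoint, start Z0 = {s0, s1, s3}, keep only states in Sat with every successor in Z. Z1 = {s1}; fixed.
Sat(AG ((ready & valid) & ~ack)) = {s1}
AF (AG ((ready & valid) & ~ack)): least fixpoint, start Z0 = {s1}, add states with every successor in Z. Already a fixed point.
Sat(AF (AG ((ready & valid) & ~ack))) = {s1}
s1 ∈ Sat(AF (AG ((ready & valid) & ~ack))) = {s1}, so the formula holds at s1.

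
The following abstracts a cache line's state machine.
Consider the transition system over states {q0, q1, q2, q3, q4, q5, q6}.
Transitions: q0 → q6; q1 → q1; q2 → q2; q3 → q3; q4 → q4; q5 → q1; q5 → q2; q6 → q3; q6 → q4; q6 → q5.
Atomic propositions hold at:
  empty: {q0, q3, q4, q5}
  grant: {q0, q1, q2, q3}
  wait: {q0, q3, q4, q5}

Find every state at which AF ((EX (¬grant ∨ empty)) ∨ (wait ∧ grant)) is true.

{q0, q3, q4, q6}

Sat(¬grant) = {q4, q5, q6}
Sat(¬grant ∨ empty) = {q0, q3, q4, q5, q6}
Sat(EX (¬grant ∨ empty)) = {s : some successor in {q0, q3, q4, q5, q6}} = {q0, q3, q4, q6}
Sat(wait ∧ grant) = {q0, q3}
Sat((EX (¬grant ∨ empty)) ∨ (wait ∧ grant)) = {q0, q3, q4, q6}
AF ((EX (¬grant ∨ empty)) ∨ (wait ∧ grant)): least fixpoint, start Z0 = {q0, q3, q4, q6}, add states with every successor in Z. Already a fixed point.
Sat(AF ((EX (¬grant ∨ empty)) ∨ (wait ∧ grant))) = {q0, q3, q4, q6}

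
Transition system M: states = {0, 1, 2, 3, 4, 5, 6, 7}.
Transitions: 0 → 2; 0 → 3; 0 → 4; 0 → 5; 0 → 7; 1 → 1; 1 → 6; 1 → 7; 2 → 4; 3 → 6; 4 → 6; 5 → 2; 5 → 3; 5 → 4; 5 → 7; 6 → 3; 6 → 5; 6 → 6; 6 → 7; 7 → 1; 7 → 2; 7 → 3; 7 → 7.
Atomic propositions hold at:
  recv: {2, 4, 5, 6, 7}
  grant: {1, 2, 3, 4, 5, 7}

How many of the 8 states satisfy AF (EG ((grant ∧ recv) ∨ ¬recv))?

4

Sat(grant ∧ recv) = {2, 4, 5, 7}
Sat(¬recv) = {0, 1, 3}
Sat((grant ∧ recv) ∨ ¬recv) = {0, 1, 2, 3, 4, 5, 7}
EG ((grant ∧ recv) ∨ ¬recv): greatest fixpoint, start Z0 = {0, 1, 2, 3, 4, 5, 7}, keep only states in Sat with some successor in Z. Z1 = {0, 1, 2, 5, 7}; Z2 = {0, 1, 5, 7}; fixed.
Sat(EG ((grant ∧ recv) ∨ ¬recv)) = {0, 1, 5, 7}
AF (EG ((grant ∧ recv) ∨ ¬recv)): least fixpoint, start Z0 = {0, 1, 5, 7}, add states with every successor in Z. Already a fixed point.
Sat(AF (EG ((grant ∧ recv) ∨ ¬recv))) = {0, 1, 5, 7}
|Sat(AF (EG ((grant ∧ recv) ∨ ¬recv)))| = |{0, 1, 5, 7}| = 4.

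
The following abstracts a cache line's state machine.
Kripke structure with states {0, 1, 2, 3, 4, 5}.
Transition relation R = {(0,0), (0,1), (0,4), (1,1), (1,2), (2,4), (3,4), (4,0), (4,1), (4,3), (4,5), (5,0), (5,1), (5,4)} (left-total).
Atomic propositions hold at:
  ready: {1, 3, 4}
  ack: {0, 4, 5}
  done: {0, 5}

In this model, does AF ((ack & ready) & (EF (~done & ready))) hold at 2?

Yes

Sat(ack & ready) = {4}
Sat(~done) = {1, 2, 3, 4}
Sat(~done & ready) = {1, 3, 4}
EF (~done & ready): least fixpoint, start Z0 = {1, 3, 4}, add states with some successor in Z. Z1 = {0, 1, 2, 3, 4, 5}; fixed.
Sat(EF (~done & ready)) = {0, 1, 2, 3, 4, 5}
Sat((ack & ready) & (EF (~done & ready))) = {4}
AF ((ack & ready) & (EF (~done & ready))): least fixpoint, start Z0 = {4}, add states with every successor in Z. Z1 = {2, 3, 4}; fixed.
Sat(AF ((ack & ready) & (EF (~done & ready)))) = {2, 3, 4}
2 ∈ Sat(AF ((ack & ready) & (EF (~done & ready)))) = {2, 3, 4}, so the formula holds at 2.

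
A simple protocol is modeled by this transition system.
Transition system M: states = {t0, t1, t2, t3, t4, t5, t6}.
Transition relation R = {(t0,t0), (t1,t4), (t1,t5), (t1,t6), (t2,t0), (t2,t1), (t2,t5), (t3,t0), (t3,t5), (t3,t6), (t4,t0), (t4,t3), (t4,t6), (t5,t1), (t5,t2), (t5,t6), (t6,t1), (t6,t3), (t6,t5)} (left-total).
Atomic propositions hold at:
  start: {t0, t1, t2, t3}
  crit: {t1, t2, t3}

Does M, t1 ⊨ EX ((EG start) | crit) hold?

No

EG start: greatest fixpoint, start Z0 = {t0, t1, t2, t3}, keep only states in Sat with some successor in Z. Z1 = {t0, t2, t3}; fixed.
Sat(EG start) = {t0, t2, t3}
Sat((EG start) | crit) = {t0, t1, t2, t3}
Sat(EX ((EG start) | crit)) = {s : some successor in {t0, t1, t2, t3}} = {t0, t2, t3, t4, t5, t6}
t1 ∉ Sat(EX ((EG start) | crit)) = {t0, t2, t3, t4, t5, t6}, so the formula does not hold at t1.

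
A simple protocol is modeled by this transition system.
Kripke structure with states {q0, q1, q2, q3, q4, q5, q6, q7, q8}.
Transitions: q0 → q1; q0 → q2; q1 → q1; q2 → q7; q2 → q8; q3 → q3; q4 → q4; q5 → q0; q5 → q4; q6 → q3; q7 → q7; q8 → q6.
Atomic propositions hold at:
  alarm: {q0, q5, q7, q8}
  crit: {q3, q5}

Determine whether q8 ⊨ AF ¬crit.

Sat(¬crit) = {q0, q1, q2, q4, q6, q7, q8}
AF ¬crit: least fixpoint, start Z0 = {q0, q1, q2, q4, q6, q7, q8}, add states with every successor in Z. Z1 = {q0, q1, q2, q4, q5, q6, q7, q8}; fixed.
Sat(AF ¬crit) = {q0, q1, q2, q4, q5, q6, q7, q8}
q8 ∈ Sat(AF ¬crit) = {q0, q1, q2, q4, q5, q6, q7, q8}, so the formula holds at q8.

Yes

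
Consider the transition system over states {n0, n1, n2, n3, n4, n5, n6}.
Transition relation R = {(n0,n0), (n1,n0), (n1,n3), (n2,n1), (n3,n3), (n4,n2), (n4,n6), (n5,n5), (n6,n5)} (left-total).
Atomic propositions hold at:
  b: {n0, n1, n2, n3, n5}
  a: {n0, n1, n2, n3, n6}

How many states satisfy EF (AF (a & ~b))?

Sat(~b) = {n4, n6}
Sat(a & ~b) = {n6}
AF (a & ~b): least fixpoint, start Z0 = {n6}, add states with every successor in Z. Already a fixed point.
Sat(AF (a & ~b)) = {n6}
EF (AF (a & ~b)): least fixpoint, start Z0 = {n6}, add states with some successor in Z. Z1 = {n4, n6}; fixed.
Sat(EF (AF (a & ~b))) = {n4, n6}
|Sat(EF (AF (a & ~b)))| = |{n4, n6}| = 2.

2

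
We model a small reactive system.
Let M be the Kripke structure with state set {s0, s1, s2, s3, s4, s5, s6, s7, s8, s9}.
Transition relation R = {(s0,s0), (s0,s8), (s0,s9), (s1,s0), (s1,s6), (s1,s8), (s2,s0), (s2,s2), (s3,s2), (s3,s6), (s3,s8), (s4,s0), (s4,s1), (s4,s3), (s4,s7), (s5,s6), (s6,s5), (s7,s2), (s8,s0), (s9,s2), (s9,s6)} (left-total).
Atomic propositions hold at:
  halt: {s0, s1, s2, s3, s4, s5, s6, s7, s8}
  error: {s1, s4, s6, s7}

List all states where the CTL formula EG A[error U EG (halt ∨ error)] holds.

{s0, s1, s2, s3, s4, s5, s6, s7, s8}

Sat(halt ∨ error) = {s0, s1, s2, s3, s4, s5, s6, s7, s8}
EG (halt ∨ error): greatest fixpoint, start Z0 = {s0, s1, s2, s3, s4, s5, s6, s7, s8}, keep only states in Sat with some successor in Z. Already a fixed point.
Sat(EG (halt ∨ error)) = {s0, s1, s2, s3, s4, s5, s6, s7, s8}
A[error U EG (halt ∨ error)]: least fixpoint, start Z0 = Sat(EG (halt ∨ error)) = {s0, s1, s2, s3, s4, s5, s6, s7, s8}, add states in Sat(error) with every successor in Z. Already a fixed point.
Sat(A[error U EG (halt ∨ error)]) = {s0, s1, s2, s3, s4, s5, s6, s7, s8}
EG A[error U EG (halt ∨ error)]: greatest fixpoint, start Z0 = {s0, s1, s2, s3, s4, s5, s6, s7, s8}, keep only states in Sat with some successor in Z. Already a fixed point.
Sat(EG A[error U EG (halt ∨ error)]) = {s0, s1, s2, s3, s4, s5, s6, s7, s8}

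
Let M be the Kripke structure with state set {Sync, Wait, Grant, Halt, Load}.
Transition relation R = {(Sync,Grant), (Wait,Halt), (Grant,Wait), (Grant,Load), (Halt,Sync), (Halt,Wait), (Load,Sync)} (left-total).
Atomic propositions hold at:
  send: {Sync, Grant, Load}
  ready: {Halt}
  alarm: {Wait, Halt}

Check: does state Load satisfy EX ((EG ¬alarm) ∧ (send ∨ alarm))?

Yes

Sat(¬alarm) = {Sync, Grant, Load}
EG ¬alarm: greatest fixpoint, start Z0 = {Sync, Grant, Load}, keep only states in Sat with some successor in Z. Already a fixed point.
Sat(EG ¬alarm) = {Sync, Grant, Load}
Sat(send ∨ alarm) = {Sync, Wait, Grant, Halt, Load}
Sat((EG ¬alarm) ∧ (send ∨ alarm)) = {Sync, Grant, Load}
Sat(EX ((EG ¬alarm) ∧ (send ∨ alarm))) = {s : some successor in {Sync, Grant, Load}} = {Sync, Grant, Halt, Load}
Load ∈ Sat(EX ((EG ¬alarm) ∧ (send ∨ alarm))) = {Sync, Grant, Halt, Load}, so the formula holds at Load.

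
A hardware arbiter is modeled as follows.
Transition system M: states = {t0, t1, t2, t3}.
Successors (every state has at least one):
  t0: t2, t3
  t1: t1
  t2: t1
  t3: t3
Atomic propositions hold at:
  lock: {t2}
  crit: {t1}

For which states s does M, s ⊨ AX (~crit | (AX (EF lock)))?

{t0, t3}

Sat(~crit) = {t0, t2, t3}
EF lock: least fixpoint, start Z0 = {t2}, add states with some successor in Z. Z1 = {t0, t2}; fixed.
Sat(EF lock) = {t0, t2}
Sat(AX (EF lock)) = {s : every successor in {t0, t2}} = ∅
Sat(~crit | (AX (EF lock))) = {t0, t2, t3}
Sat(AX (~crit | (AX (EF lock)))) = {s : every successor in {t0, t2, t3}} = {t0, t3}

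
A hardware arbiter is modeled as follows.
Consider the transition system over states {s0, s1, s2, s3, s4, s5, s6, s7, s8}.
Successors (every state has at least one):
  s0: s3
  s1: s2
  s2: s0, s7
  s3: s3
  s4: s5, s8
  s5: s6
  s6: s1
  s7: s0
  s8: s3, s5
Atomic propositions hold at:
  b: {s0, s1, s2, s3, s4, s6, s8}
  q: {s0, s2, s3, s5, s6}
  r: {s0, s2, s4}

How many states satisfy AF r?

AF r: least fixpoint, start Z0 = {s0, s2, s4}, add states with every successor in Z. Z1 = {s0, s1, s2, s4, s7}; Z2 = {s0, s1, s2, s4, s6, s7}; Z3 = {s0, s1, s2, s4, s5, s6, s7}; fixed.
Sat(AF r) = {s0, s1, s2, s4, s5, s6, s7}
|Sat(AF r)| = |{s0, s1, s2, s4, s5, s6, s7}| = 7.

7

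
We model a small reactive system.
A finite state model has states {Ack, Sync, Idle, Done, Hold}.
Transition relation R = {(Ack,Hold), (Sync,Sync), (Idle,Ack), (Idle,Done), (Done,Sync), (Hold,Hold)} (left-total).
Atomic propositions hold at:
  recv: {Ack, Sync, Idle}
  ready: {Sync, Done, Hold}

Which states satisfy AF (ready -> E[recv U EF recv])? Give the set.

{Ack, Sync, Idle, Done}

EF recv: least fixpoint, start Z0 = {Ack, Sync, Idle}, add states with some successor in Z. Z1 = {Ack, Sync, Idle, Done}; fixed.
Sat(EF recv) = {Ack, Sync, Idle, Done}
E[recv U EF recv]: least fixpoint, start Z0 = Sat(EF recv) = {Ack, Sync, Idle, Done}, add states in Sat(recv) with some successor in Z. Already a fixed point.
Sat(E[recv U EF recv]) = {Ack, Sync, Idle, Done}
Sat(ready -> E[recv U EF recv]) = {Ack, Sync, Idle, Done}
AF (ready -> E[recv U EF recv]): least fixpoint, start Z0 = {Ack, Sync, Idle, Done}, add states with every successor in Z. Already a fixed point.
Sat(AF (ready -> E[recv U EF recv])) = {Ack, Sync, Idle, Done}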